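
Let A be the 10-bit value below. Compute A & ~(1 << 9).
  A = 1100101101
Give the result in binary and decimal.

Mask = ~(1 << 9) = 0111111111
Bit 9 of A is 1, so AND-ing with the mask clears it to 0.
  1100101101
& 0111111111
------------
  0100101101

Answer: 0100101101 (301)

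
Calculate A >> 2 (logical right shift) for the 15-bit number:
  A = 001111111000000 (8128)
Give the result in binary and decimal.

Logical shift right by 2: drop the bottom 2 bit(s), prepend 2 zero(s) on the left.
  001111111000000  ->  keep [0011111110000], discard [00], prepend 00
= 000011111110000

Answer: 000011111110000 (2032)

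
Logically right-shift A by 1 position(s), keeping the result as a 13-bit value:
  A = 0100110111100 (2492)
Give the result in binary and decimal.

Logical shift right by 1: drop the bottom 1 bit(s), prepend 1 zero(s) on the left.
  0100110111100  ->  keep [010011011110], discard [0], prepend 0
= 0010011011110

Answer: 0010011011110 (1246)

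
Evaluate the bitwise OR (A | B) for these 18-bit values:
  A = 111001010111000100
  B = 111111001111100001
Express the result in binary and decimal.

Apply | to each column (1 where either bit is 1):
  111001010111000100
| 111111001111100001
--------------------
  111111011111100101

Answer: 111111011111100101 (260069)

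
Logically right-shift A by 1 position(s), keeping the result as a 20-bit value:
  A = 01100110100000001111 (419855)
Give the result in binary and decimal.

Logical shift right by 1: drop the bottom 1 bit(s), prepend 1 zero(s) on the left.
  01100110100000001111  ->  keep [0110011010000000111], discard [1], prepend 0
= 00110011010000000111

Answer: 00110011010000000111 (209927)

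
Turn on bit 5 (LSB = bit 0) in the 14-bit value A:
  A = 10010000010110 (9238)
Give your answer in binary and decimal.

Mask = 1 << 5 = 00000000100000
Bit 5 of A is 0, so OR-ing with the mask flips it to 1.
  10010000010110
| 00000000100000
----------------
  10010000110110

Answer: 10010000110110 (9270)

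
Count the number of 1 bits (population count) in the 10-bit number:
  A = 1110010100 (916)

1110010100
1-bits at positions (from bit 0 = LSB): 2, 4, 7, 8, 9
Count = 5

Answer: 5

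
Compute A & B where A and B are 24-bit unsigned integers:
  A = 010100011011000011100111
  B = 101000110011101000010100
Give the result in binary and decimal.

Apply & to each column (1 only where both bits are 1):
  010100011011000011100111
& 101000110011101000010100
--------------------------
  000000010011000000000100

Answer: 000000010011000000000100 (77828)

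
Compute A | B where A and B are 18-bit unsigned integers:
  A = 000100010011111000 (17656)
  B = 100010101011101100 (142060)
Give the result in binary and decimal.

Apply | to each column (1 where either bit is 1):
  000100010011111000
| 100010101011101100
--------------------
  100110111011111100

Answer: 100110111011111100 (159484)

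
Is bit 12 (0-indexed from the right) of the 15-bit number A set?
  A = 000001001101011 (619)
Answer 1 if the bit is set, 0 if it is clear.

Bit 12 is the 13th from the right.
  000001001101011
    ^
That bit is 0.

Answer: 0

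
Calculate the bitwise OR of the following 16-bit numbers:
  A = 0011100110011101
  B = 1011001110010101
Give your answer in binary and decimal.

Apply | to each column (1 where either bit is 1):
  0011100110011101
| 1011001110010101
------------------
  1011101110011101

Answer: 1011101110011101 (48029)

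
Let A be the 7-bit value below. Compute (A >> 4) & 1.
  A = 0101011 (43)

Bit 4 is the 5th from the right.
  0101011
    ^
That bit is 0.

Answer: 0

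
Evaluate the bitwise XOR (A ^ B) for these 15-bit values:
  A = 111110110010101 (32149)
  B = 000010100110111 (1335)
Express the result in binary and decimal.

Apply ^ to each column (1 where bits differ):
  111110110010101
^ 000010100110111
-----------------
  111100010100010

Answer: 111100010100010 (30882)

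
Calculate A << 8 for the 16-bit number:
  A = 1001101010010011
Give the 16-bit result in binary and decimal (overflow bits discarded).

Shift left by 8: drop the top 8 bit(s), append 8 zero(s) on the right.
  1001101010010011  ->  discard [10011010], keep [10010011], append 00000000
= 1001001100000000

Answer: 1001001100000000 (37632)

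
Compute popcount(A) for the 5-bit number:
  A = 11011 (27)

11011
1-bits at positions (from bit 0 = LSB): 0, 1, 3, 4
Count = 4

Answer: 4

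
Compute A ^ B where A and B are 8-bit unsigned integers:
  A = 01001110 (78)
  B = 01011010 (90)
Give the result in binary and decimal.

Apply ^ to each column (1 where bits differ):
  01001110
^ 01011010
----------
  00010100

Answer: 00010100 (20)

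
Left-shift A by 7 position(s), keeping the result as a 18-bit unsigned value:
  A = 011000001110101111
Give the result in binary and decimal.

Shift left by 7: drop the top 7 bit(s), append 7 zero(s) on the right.
  011000001110101111  ->  discard [0110000], keep [01110101111], append 0000000
= 011101011110000000

Answer: 011101011110000000 (120704)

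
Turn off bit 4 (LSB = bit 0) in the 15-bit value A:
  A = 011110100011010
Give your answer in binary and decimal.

Mask = ~(1 << 4) = 111111111101111
Bit 4 of A is 1, so AND-ing with the mask clears it to 0.
  011110100011010
& 111111111101111
-----------------
  011110100001010

Answer: 011110100001010 (15626)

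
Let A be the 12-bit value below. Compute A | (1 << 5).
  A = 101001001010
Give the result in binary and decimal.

Mask = 1 << 5 = 000000100000
Bit 5 of A is 0, so OR-ing with the mask flips it to 1.
  101001001010
| 000000100000
--------------
  101001101010

Answer: 101001101010 (2666)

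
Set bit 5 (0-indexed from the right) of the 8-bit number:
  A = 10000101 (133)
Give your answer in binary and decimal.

Mask = 1 << 5 = 00100000
Bit 5 of A is 0, so OR-ing with the mask flips it to 1.
  10000101
| 00100000
----------
  10100101

Answer: 10100101 (165)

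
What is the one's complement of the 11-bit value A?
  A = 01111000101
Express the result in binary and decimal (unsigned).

Flip each bit (0->1, 1->0):
  01111000101
  10000111010

Answer: 10000111010 (1082)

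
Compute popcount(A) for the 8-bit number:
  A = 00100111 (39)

00100111
1-bits at positions (from bit 0 = LSB): 0, 1, 2, 5
Count = 4

Answer: 4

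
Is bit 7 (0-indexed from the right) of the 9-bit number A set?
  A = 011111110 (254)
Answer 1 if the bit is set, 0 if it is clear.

Bit 7 is the 8th from the right.
  011111110
   ^
That bit is 1.

Answer: 1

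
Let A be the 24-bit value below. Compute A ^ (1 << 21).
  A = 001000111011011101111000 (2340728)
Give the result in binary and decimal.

Mask = 1 << 21 = 001000000000000000000000
Bit 21 of A is 1; XOR with the mask flips it to 0.
  001000111011011101111000
^ 001000000000000000000000
--------------------------
  000000111011011101111000

Answer: 000000111011011101111000 (243576)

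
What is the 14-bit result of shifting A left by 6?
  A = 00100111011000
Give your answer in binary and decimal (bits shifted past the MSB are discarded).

Shift left by 6: drop the top 6 bit(s), append 6 zero(s) on the right.
  00100111011000  ->  discard [001001], keep [11011000], append 000000
= 11011000000000

Answer: 11011000000000 (13824)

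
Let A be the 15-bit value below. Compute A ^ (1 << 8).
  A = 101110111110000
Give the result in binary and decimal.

Mask = 1 << 8 = 000000100000000
Bit 8 of A is 1; XOR with the mask flips it to 0.
  101110111110000
^ 000000100000000
-----------------
  101110011110000

Answer: 101110011110000 (23792)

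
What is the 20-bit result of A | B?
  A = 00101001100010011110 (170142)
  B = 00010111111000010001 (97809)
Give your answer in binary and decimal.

Apply | to each column (1 where either bit is 1):
  00101001100010011110
| 00010111111000010001
----------------------
  00111111111010011111

Answer: 00111111111010011111 (261791)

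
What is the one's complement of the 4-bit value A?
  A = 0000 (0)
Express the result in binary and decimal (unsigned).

Flip each bit (0->1, 1->0):
  0000
  1111

Answer: 1111 (15)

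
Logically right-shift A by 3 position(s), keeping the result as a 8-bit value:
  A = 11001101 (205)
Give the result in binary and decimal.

Logical shift right by 3: drop the bottom 3 bit(s), prepend 3 zero(s) on the left.
  11001101  ->  keep [11001], discard [101], prepend 000
= 00011001

Answer: 00011001 (25)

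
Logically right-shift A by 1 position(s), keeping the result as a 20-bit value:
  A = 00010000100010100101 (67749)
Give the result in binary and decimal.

Logical shift right by 1: drop the bottom 1 bit(s), prepend 1 zero(s) on the left.
  00010000100010100101  ->  keep [0001000010001010010], discard [1], prepend 0
= 00001000010001010010

Answer: 00001000010001010010 (33874)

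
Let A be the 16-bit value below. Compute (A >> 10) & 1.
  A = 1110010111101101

Bit 10 is the 11th from the right.
  1110010111101101
       ^
That bit is 1.

Answer: 1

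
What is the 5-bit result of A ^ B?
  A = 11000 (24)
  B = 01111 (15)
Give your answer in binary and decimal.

Apply ^ to each column (1 where bits differ):
  11000
^ 01111
-------
  10111

Answer: 10111 (23)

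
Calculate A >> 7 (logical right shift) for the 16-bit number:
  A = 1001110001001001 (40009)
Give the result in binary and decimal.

Logical shift right by 7: drop the bottom 7 bit(s), prepend 7 zero(s) on the left.
  1001110001001001  ->  keep [100111000], discard [1001001], prepend 0000000
= 0000000100111000

Answer: 0000000100111000 (312)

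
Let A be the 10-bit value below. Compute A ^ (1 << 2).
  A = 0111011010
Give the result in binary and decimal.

Mask = 1 << 2 = 0000000100
Bit 2 of A is 0; XOR with the mask flips it to 1.
  0111011010
^ 0000000100
------------
  0111011110

Answer: 0111011110 (478)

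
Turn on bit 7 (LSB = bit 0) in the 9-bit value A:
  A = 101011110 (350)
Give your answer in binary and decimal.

Mask = 1 << 7 = 010000000
Bit 7 of A is 0, so OR-ing with the mask flips it to 1.
  101011110
| 010000000
-----------
  111011110

Answer: 111011110 (478)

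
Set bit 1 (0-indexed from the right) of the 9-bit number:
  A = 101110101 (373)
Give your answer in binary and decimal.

Mask = 1 << 1 = 000000010
Bit 1 of A is 0, so OR-ing with the mask flips it to 1.
  101110101
| 000000010
-----------
  101110111

Answer: 101110111 (375)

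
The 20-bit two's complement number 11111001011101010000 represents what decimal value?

MSB is 1, so the value is negative. Find the magnitude:
1. Invert bits:  00000110100010101111
2. Add 1:        00000110100010110000  = 26800
3. Apply sign:   -26800

Answer: -26800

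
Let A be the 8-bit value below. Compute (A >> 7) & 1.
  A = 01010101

Bit 7 is the 8th from the right.
  01010101
  ^
That bit is 0.

Answer: 0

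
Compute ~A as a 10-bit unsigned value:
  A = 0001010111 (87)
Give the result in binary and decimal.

Flip each bit (0->1, 1->0):
  0001010111
  1110101000

Answer: 1110101000 (936)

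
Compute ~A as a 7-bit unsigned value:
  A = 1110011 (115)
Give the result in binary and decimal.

Flip each bit (0->1, 1->0):
  1110011
  0001100

Answer: 0001100 (12)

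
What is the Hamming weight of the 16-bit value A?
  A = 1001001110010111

1001001110010111
1-bits at positions (from bit 0 = LSB): 0, 1, 2, 4, 7, 8, 9, 12, 15
Count = 9

Answer: 9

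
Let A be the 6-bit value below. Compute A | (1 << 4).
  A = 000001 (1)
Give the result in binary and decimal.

Mask = 1 << 4 = 010000
Bit 4 of A is 0, so OR-ing with the mask flips it to 1.
  000001
| 010000
--------
  010001

Answer: 010001 (17)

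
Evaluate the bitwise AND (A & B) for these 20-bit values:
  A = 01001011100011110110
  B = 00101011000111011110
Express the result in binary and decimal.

Apply & to each column (1 only where both bits are 1):
  01001011100011110110
& 00101011000111011110
----------------------
  00001011000011010110

Answer: 00001011000011010110 (45270)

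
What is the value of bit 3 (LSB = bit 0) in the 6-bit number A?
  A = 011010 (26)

Bit 3 is the 4th from the right.
  011010
    ^
That bit is 1.

Answer: 1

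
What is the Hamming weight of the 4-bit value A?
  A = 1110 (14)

1110
1-bits at positions (from bit 0 = LSB): 1, 2, 3
Count = 3

Answer: 3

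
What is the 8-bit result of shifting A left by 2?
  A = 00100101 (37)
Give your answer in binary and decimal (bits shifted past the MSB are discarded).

Shift left by 2: drop the top 2 bit(s), append 2 zero(s) on the right.
  00100101  ->  discard [00], keep [100101], append 00
= 10010100

Answer: 10010100 (148)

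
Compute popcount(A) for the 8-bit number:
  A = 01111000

01111000
1-bits at positions (from bit 0 = LSB): 3, 4, 5, 6
Count = 4

Answer: 4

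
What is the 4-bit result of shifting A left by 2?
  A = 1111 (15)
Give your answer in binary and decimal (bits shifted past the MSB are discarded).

Shift left by 2: drop the top 2 bit(s), append 2 zero(s) on the right.
  1111  ->  discard [11], keep [11], append 00
= 1100

Answer: 1100 (12)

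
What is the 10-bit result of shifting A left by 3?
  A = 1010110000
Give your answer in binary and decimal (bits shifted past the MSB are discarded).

Shift left by 3: drop the top 3 bit(s), append 3 zero(s) on the right.
  1010110000  ->  discard [101], keep [0110000], append 000
= 0110000000

Answer: 0110000000 (384)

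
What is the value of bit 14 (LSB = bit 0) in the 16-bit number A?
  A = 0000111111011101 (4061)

Bit 14 is the 15th from the right.
  0000111111011101
   ^
That bit is 0.

Answer: 0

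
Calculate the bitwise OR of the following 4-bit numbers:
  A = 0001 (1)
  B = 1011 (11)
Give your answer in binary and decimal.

Apply | to each column (1 where either bit is 1):
  0001
| 1011
------
  1011

Answer: 1011 (11)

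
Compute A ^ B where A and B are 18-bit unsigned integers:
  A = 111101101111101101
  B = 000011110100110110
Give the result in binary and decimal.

Apply ^ to each column (1 where bits differ):
  111101101111101101
^ 000011110100110110
--------------------
  111110011011011011

Answer: 111110011011011011 (255707)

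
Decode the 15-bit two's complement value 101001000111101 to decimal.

MSB is 1, so the value is negative. Find the magnitude:
1. Invert bits:  010110111000010
2. Add 1:        010110111000011  = 11715
3. Apply sign:   -11715

Answer: -11715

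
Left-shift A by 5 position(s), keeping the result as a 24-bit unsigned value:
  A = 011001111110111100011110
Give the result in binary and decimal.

Shift left by 5: drop the top 5 bit(s), append 5 zero(s) on the right.
  011001111110111100011110  ->  discard [01100], keep [1111110111100011110], append 00000
= 111111011110001111000000

Answer: 111111011110001111000000 (16638912)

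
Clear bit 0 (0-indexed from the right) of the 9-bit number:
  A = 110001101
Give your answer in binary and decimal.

Mask = ~(1 << 0) = 111111110
Bit 0 of A is 1, so AND-ing with the mask clears it to 0.
  110001101
& 111111110
-----------
  110001100

Answer: 110001100 (396)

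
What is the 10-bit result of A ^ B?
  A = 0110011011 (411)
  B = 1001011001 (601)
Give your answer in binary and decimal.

Apply ^ to each column (1 where bits differ):
  0110011011
^ 1001011001
------------
  1111000010

Answer: 1111000010 (962)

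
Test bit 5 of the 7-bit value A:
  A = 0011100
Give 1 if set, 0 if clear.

Bit 5 is the 6th from the right.
  0011100
   ^
That bit is 0.

Answer: 0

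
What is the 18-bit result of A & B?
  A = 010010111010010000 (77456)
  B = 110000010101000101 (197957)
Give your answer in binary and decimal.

Apply & to each column (1 only where both bits are 1):
  010010111010010000
& 110000010101000101
--------------------
  010000010000000000

Answer: 010000010000000000 (66560)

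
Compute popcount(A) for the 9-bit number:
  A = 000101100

000101100
1-bits at positions (from bit 0 = LSB): 2, 3, 5
Count = 3

Answer: 3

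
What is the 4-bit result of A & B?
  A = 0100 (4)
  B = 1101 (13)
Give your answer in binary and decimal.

Apply & to each column (1 only where both bits are 1):
  0100
& 1101
------
  0100

Answer: 0100 (4)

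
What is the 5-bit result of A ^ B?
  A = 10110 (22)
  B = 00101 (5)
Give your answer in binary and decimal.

Apply ^ to each column (1 where bits differ):
  10110
^ 00101
-------
  10011

Answer: 10011 (19)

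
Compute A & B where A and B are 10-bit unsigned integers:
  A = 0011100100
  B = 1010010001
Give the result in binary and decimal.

Apply & to each column (1 only where both bits are 1):
  0011100100
& 1010010001
------------
  0010000000

Answer: 0010000000 (128)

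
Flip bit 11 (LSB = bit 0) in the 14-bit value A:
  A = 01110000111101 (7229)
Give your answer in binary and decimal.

Mask = 1 << 11 = 00100000000000
Bit 11 of A is 1; XOR with the mask flips it to 0.
  01110000111101
^ 00100000000000
----------------
  01010000111101

Answer: 01010000111101 (5181)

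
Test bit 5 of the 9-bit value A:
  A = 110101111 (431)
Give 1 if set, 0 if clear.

Bit 5 is the 6th from the right.
  110101111
     ^
That bit is 1.

Answer: 1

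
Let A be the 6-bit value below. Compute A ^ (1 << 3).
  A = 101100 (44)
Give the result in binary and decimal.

Mask = 1 << 3 = 001000
Bit 3 of A is 1; XOR with the mask flips it to 0.
  101100
^ 001000
--------
  100100

Answer: 100100 (36)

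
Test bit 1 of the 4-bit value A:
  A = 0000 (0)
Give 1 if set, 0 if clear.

Bit 1 is the 2nd from the right.
  0000
    ^
That bit is 0.

Answer: 0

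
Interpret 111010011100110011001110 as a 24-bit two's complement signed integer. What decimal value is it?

MSB is 1, so the value is negative. Find the magnitude:
1. Invert bits:  000101100011001100110001
2. Add 1:        000101100011001100110010  = 1454898
3. Apply sign:   -1454898

Answer: -1454898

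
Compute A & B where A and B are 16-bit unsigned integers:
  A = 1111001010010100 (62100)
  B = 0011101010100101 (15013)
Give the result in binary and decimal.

Apply & to each column (1 only where both bits are 1):
  1111001010010100
& 0011101010100101
------------------
  0011001010000100

Answer: 0011001010000100 (12932)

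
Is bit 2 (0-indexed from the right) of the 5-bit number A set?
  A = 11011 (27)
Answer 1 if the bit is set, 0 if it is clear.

Bit 2 is the 3rd from the right.
  11011
    ^
That bit is 0.

Answer: 0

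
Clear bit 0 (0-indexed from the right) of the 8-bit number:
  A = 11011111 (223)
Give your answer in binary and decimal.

Mask = ~(1 << 0) = 11111110
Bit 0 of A is 1, so AND-ing with the mask clears it to 0.
  11011111
& 11111110
----------
  11011110

Answer: 11011110 (222)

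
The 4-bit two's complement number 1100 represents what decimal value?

MSB is 1, so the value is negative. Find the magnitude:
1. Invert bits:  0011
2. Add 1:        0100  = 4
3. Apply sign:   -4

Answer: -4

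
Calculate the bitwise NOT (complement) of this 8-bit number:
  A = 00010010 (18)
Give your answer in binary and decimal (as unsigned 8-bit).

Flip each bit (0->1, 1->0):
  00010010
  11101101

Answer: 11101101 (237)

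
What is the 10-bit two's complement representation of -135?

1. Binary of +135:  0010000111
2. Invert bits:     1101111000
3. Add 1:           1101111001

Answer: 1101111001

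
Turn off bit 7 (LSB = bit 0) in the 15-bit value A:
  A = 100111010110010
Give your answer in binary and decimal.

Mask = ~(1 << 7) = 111111101111111
Bit 7 of A is 1, so AND-ing with the mask clears it to 0.
  100111010110010
& 111111101111111
-----------------
  100111000110010

Answer: 100111000110010 (20018)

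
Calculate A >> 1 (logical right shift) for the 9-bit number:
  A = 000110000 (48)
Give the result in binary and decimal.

Logical shift right by 1: drop the bottom 1 bit(s), prepend 1 zero(s) on the left.
  000110000  ->  keep [00011000], discard [0], prepend 0
= 000011000

Answer: 000011000 (24)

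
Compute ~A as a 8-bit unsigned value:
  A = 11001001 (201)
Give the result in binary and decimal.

Flip each bit (0->1, 1->0):
  11001001
  00110110

Answer: 00110110 (54)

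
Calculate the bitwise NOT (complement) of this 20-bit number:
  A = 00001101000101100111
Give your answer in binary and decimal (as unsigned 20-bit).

Flip each bit (0->1, 1->0):
  00001101000101100111
  11110010111010011000

Answer: 11110010111010011000 (994968)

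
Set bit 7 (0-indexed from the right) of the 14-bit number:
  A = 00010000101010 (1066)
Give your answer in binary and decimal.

Mask = 1 << 7 = 00000010000000
Bit 7 of A is 0, so OR-ing with the mask flips it to 1.
  00010000101010
| 00000010000000
----------------
  00010010101010

Answer: 00010010101010 (1194)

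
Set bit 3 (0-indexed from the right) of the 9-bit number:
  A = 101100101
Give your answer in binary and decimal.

Mask = 1 << 3 = 000001000
Bit 3 of A is 0, so OR-ing with the mask flips it to 1.
  101100101
| 000001000
-----------
  101101101

Answer: 101101101 (365)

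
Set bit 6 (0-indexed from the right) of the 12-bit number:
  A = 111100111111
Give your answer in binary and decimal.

Mask = 1 << 6 = 000001000000
Bit 6 of A is 0, so OR-ing with the mask flips it to 1.
  111100111111
| 000001000000
--------------
  111101111111

Answer: 111101111111 (3967)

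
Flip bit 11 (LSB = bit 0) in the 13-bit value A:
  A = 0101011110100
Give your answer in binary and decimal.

Mask = 1 << 11 = 0100000000000
Bit 11 of A is 1; XOR with the mask flips it to 0.
  0101011110100
^ 0100000000000
---------------
  0001011110100

Answer: 0001011110100 (756)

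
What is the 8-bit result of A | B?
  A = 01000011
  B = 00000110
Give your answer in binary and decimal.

Apply | to each column (1 where either bit is 1):
  01000011
| 00000110
----------
  01000111

Answer: 01000111 (71)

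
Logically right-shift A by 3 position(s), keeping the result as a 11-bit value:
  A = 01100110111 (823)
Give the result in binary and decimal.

Logical shift right by 3: drop the bottom 3 bit(s), prepend 3 zero(s) on the left.
  01100110111  ->  keep [01100110], discard [111], prepend 000
= 00001100110

Answer: 00001100110 (102)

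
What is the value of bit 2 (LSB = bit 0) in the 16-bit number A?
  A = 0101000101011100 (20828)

Bit 2 is the 3rd from the right.
  0101000101011100
               ^
That bit is 1.

Answer: 1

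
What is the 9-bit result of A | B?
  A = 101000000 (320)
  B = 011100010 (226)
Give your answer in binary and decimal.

Apply | to each column (1 where either bit is 1):
  101000000
| 011100010
-----------
  111100010

Answer: 111100010 (482)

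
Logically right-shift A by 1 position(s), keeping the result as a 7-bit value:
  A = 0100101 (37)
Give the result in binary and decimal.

Logical shift right by 1: drop the bottom 1 bit(s), prepend 1 zero(s) on the left.
  0100101  ->  keep [010010], discard [1], prepend 0
= 0010010

Answer: 0010010 (18)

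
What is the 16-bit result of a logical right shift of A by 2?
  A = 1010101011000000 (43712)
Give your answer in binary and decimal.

Logical shift right by 2: drop the bottom 2 bit(s), prepend 2 zero(s) on the left.
  1010101011000000  ->  keep [10101010110000], discard [00], prepend 00
= 0010101010110000

Answer: 0010101010110000 (10928)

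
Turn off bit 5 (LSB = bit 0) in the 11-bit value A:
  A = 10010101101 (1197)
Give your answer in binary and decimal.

Mask = ~(1 << 5) = 11111011111
Bit 5 of A is 1, so AND-ing with the mask clears it to 0.
  10010101101
& 11111011111
-------------
  10010001101

Answer: 10010001101 (1165)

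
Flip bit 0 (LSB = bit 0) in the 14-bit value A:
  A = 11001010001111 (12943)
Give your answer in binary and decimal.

Mask = 1 << 0 = 00000000000001
Bit 0 of A is 1; XOR with the mask flips it to 0.
  11001010001111
^ 00000000000001
----------------
  11001010001110

Answer: 11001010001110 (12942)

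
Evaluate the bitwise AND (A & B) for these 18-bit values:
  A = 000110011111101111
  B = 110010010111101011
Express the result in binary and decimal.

Apply & to each column (1 only where both bits are 1):
  000110011111101111
& 110010010111101011
--------------------
  000010010111101011

Answer: 000010010111101011 (9707)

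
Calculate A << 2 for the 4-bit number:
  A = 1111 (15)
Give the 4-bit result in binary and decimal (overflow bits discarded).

Shift left by 2: drop the top 2 bit(s), append 2 zero(s) on the right.
  1111  ->  discard [11], keep [11], append 00
= 1100

Answer: 1100 (12)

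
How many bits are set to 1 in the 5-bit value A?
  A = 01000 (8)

01000
1-bits at positions (from bit 0 = LSB): 3
Count = 1

Answer: 1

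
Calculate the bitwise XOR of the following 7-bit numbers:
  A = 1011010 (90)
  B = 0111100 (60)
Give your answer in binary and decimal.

Apply ^ to each column (1 where bits differ):
  1011010
^ 0111100
---------
  1100110

Answer: 1100110 (102)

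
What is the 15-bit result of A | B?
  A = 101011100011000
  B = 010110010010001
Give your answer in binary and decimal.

Apply | to each column (1 where either bit is 1):
  101011100011000
| 010110010010001
-----------------
  111111110011001

Answer: 111111110011001 (32665)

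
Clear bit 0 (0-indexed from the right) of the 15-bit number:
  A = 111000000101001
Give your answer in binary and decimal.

Mask = ~(1 << 0) = 111111111111110
Bit 0 of A is 1, so AND-ing with the mask clears it to 0.
  111000000101001
& 111111111111110
-----------------
  111000000101000

Answer: 111000000101000 (28712)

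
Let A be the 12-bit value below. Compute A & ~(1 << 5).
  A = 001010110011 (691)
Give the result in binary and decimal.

Mask = ~(1 << 5) = 111111011111
Bit 5 of A is 1, so AND-ing with the mask clears it to 0.
  001010110011
& 111111011111
--------------
  001010010011

Answer: 001010010011 (659)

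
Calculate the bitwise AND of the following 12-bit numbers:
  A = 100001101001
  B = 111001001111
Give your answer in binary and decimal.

Apply & to each column (1 only where both bits are 1):
  100001101001
& 111001001111
--------------
  100001001001

Answer: 100001001001 (2121)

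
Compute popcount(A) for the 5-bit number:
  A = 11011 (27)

11011
1-bits at positions (from bit 0 = LSB): 0, 1, 3, 4
Count = 4

Answer: 4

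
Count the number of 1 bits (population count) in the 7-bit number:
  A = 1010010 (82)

1010010
1-bits at positions (from bit 0 = LSB): 1, 4, 6
Count = 3

Answer: 3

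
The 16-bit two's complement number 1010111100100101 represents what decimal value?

MSB is 1, so the value is negative. Find the magnitude:
1. Invert bits:  0101000011011010
2. Add 1:        0101000011011011  = 20699
3. Apply sign:   -20699

Answer: -20699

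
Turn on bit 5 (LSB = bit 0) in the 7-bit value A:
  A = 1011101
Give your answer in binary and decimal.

Mask = 1 << 5 = 0100000
Bit 5 of A is 0, so OR-ing with the mask flips it to 1.
  1011101
| 0100000
---------
  1111101

Answer: 1111101 (125)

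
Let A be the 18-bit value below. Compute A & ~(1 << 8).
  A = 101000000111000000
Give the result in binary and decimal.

Mask = ~(1 << 8) = 111111111011111111
Bit 8 of A is 1, so AND-ing with the mask clears it to 0.
  101000000111000000
& 111111111011111111
--------------------
  101000000011000000

Answer: 101000000011000000 (164032)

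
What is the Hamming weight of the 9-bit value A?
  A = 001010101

001010101
1-bits at positions (from bit 0 = LSB): 0, 2, 4, 6
Count = 4

Answer: 4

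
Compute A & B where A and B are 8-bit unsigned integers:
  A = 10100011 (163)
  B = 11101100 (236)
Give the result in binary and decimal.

Apply & to each column (1 only where both bits are 1):
  10100011
& 11101100
----------
  10100000

Answer: 10100000 (160)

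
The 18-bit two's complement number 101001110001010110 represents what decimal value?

MSB is 1, so the value is negative. Find the magnitude:
1. Invert bits:  010110001110101001
2. Add 1:        010110001110101010  = 91050
3. Apply sign:   -91050

Answer: -91050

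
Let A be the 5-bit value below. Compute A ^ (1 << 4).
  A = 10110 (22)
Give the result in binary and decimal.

Mask = 1 << 4 = 10000
Bit 4 of A is 1; XOR with the mask flips it to 0.
  10110
^ 10000
-------
  00110

Answer: 00110 (6)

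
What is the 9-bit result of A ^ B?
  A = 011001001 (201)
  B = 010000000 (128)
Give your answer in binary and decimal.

Apply ^ to each column (1 where bits differ):
  011001001
^ 010000000
-----------
  001001001

Answer: 001001001 (73)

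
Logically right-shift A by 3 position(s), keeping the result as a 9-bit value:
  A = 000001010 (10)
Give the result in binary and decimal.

Logical shift right by 3: drop the bottom 3 bit(s), prepend 3 zero(s) on the left.
  000001010  ->  keep [000001], discard [010], prepend 000
= 000000001

Answer: 000000001 (1)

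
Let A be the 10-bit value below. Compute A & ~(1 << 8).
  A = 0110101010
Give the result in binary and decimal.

Mask = ~(1 << 8) = 1011111111
Bit 8 of A is 1, so AND-ing with the mask clears it to 0.
  0110101010
& 1011111111
------------
  0010101010

Answer: 0010101010 (170)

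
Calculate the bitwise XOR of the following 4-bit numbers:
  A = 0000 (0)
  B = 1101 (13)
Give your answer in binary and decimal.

Apply ^ to each column (1 where bits differ):
  0000
^ 1101
------
  1101

Answer: 1101 (13)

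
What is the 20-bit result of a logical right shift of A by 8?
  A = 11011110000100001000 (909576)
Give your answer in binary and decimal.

Logical shift right by 8: drop the bottom 8 bit(s), prepend 8 zero(s) on the left.
  11011110000100001000  ->  keep [110111100001], discard [00001000], prepend 00000000
= 00000000110111100001

Answer: 00000000110111100001 (3553)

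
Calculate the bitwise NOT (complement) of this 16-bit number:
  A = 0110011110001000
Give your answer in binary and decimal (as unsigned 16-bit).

Flip each bit (0->1, 1->0):
  0110011110001000
  1001100001110111

Answer: 1001100001110111 (39031)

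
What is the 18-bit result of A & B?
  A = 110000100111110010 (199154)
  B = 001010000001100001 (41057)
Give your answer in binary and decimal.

Apply & to each column (1 only where both bits are 1):
  110000100111110010
& 001010000001100001
--------------------
  000000000001100000

Answer: 000000000001100000 (96)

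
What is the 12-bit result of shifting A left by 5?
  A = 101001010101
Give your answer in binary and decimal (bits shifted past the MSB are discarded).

Shift left by 5: drop the top 5 bit(s), append 5 zero(s) on the right.
  101001010101  ->  discard [10100], keep [1010101], append 00000
= 101010100000

Answer: 101010100000 (2720)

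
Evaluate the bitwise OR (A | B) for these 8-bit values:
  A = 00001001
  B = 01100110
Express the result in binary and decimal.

Apply | to each column (1 where either bit is 1):
  00001001
| 01100110
----------
  01101111

Answer: 01101111 (111)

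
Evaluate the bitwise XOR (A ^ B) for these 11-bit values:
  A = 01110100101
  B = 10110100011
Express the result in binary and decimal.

Apply ^ to each column (1 where bits differ):
  01110100101
^ 10110100011
-------------
  11000000110

Answer: 11000000110 (1542)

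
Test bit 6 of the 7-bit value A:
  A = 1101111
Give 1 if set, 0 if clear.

Bit 6 is the 7th from the right.
  1101111
  ^
That bit is 1.

Answer: 1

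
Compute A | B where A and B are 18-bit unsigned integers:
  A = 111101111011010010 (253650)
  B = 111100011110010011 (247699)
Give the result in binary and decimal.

Apply | to each column (1 where either bit is 1):
  111101111011010010
| 111100011110010011
--------------------
  111101111111010011

Answer: 111101111111010011 (253907)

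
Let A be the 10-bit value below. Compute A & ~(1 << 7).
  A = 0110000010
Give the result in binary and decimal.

Mask = ~(1 << 7) = 1101111111
Bit 7 of A is 1, so AND-ing with the mask clears it to 0.
  0110000010
& 1101111111
------------
  0100000010

Answer: 0100000010 (258)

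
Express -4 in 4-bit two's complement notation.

1. Binary of +4:  0100
2. Invert bits:     1011
3. Add 1:           1100

Answer: 1100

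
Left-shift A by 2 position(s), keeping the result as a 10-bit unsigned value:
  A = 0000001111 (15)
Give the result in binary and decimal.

Shift left by 2: drop the top 2 bit(s), append 2 zero(s) on the right.
  0000001111  ->  discard [00], keep [00001111], append 00
= 0000111100

Answer: 0000111100 (60)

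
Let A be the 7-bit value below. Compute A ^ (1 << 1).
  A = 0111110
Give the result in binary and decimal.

Mask = 1 << 1 = 0000010
Bit 1 of A is 1; XOR with the mask flips it to 0.
  0111110
^ 0000010
---------
  0111100

Answer: 0111100 (60)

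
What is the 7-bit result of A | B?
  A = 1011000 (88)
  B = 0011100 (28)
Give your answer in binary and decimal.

Apply | to each column (1 where either bit is 1):
  1011000
| 0011100
---------
  1011100

Answer: 1011100 (92)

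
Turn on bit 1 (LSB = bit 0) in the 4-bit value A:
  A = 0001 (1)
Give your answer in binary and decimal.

Mask = 1 << 1 = 0010
Bit 1 of A is 0, so OR-ing with the mask flips it to 1.
  0001
| 0010
------
  0011

Answer: 0011 (3)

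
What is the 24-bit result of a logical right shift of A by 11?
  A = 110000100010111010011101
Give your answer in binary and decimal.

Logical shift right by 11: drop the bottom 11 bit(s), prepend 11 zero(s) on the left.
  110000100010111010011101  ->  keep [1100001000101], discard [11010011101], prepend 00000000000
= 000000000001100001000101

Answer: 000000000001100001000101 (6213)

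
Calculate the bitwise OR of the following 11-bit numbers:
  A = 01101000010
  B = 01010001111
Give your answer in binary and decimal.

Apply | to each column (1 where either bit is 1):
  01101000010
| 01010001111
-------------
  01111001111

Answer: 01111001111 (975)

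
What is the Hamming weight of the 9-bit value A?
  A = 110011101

110011101
1-bits at positions (from bit 0 = LSB): 0, 2, 3, 4, 7, 8
Count = 6

Answer: 6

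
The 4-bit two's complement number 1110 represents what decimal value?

MSB is 1, so the value is negative. Find the magnitude:
1. Invert bits:  0001
2. Add 1:        0010  = 2
3. Apply sign:   -2

Answer: -2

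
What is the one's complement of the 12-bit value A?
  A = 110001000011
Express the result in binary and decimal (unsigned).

Flip each bit (0->1, 1->0):
  110001000011
  001110111100

Answer: 001110111100 (956)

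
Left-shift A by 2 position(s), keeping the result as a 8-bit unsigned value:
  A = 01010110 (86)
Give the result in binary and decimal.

Shift left by 2: drop the top 2 bit(s), append 2 zero(s) on the right.
  01010110  ->  discard [01], keep [010110], append 00
= 01011000

Answer: 01011000 (88)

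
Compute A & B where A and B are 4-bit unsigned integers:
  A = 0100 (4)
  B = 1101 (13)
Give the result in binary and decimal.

Apply & to each column (1 only where both bits are 1):
  0100
& 1101
------
  0100

Answer: 0100 (4)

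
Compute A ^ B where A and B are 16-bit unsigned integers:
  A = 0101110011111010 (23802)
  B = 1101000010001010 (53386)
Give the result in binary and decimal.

Apply ^ to each column (1 where bits differ):
  0101110011111010
^ 1101000010001010
------------------
  1000110001110000

Answer: 1000110001110000 (35952)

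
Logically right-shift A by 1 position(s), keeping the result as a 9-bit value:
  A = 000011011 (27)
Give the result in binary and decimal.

Logical shift right by 1: drop the bottom 1 bit(s), prepend 1 zero(s) on the left.
  000011011  ->  keep [00001101], discard [1], prepend 0
= 000001101

Answer: 000001101 (13)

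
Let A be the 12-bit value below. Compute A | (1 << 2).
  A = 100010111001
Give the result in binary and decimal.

Mask = 1 << 2 = 000000000100
Bit 2 of A is 0, so OR-ing with the mask flips it to 1.
  100010111001
| 000000000100
--------------
  100010111101

Answer: 100010111101 (2237)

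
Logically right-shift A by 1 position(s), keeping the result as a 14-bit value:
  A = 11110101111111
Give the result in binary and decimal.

Logical shift right by 1: drop the bottom 1 bit(s), prepend 1 zero(s) on the left.
  11110101111111  ->  keep [1111010111111], discard [1], prepend 0
= 01111010111111

Answer: 01111010111111 (7871)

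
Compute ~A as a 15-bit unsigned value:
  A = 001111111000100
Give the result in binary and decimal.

Flip each bit (0->1, 1->0):
  001111111000100
  110000000111011

Answer: 110000000111011 (24635)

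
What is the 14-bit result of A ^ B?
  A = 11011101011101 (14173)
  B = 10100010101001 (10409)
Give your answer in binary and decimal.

Apply ^ to each column (1 where bits differ):
  11011101011101
^ 10100010101001
----------------
  01111111110100

Answer: 01111111110100 (8180)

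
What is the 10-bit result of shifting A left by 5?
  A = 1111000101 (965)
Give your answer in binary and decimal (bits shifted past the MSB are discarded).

Shift left by 5: drop the top 5 bit(s), append 5 zero(s) on the right.
  1111000101  ->  discard [11110], keep [00101], append 00000
= 0010100000

Answer: 0010100000 (160)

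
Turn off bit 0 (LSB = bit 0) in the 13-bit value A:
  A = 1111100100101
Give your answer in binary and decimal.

Mask = ~(1 << 0) = 1111111111110
Bit 0 of A is 1, so AND-ing with the mask clears it to 0.
  1111100100101
& 1111111111110
---------------
  1111100100100

Answer: 1111100100100 (7972)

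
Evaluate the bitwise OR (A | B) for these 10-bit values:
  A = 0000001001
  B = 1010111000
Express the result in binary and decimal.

Apply | to each column (1 where either bit is 1):
  0000001001
| 1010111000
------------
  1010111001

Answer: 1010111001 (697)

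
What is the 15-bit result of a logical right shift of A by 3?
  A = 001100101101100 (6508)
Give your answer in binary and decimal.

Logical shift right by 3: drop the bottom 3 bit(s), prepend 3 zero(s) on the left.
  001100101101100  ->  keep [001100101101], discard [100], prepend 000
= 000001100101101

Answer: 000001100101101 (813)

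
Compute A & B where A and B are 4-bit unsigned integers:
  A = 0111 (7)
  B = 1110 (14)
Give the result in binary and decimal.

Apply & to each column (1 only where both bits are 1):
  0111
& 1110
------
  0110

Answer: 0110 (6)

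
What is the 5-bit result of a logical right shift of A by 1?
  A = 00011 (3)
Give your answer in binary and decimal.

Logical shift right by 1: drop the bottom 1 bit(s), prepend 1 zero(s) on the left.
  00011  ->  keep [0001], discard [1], prepend 0
= 00001

Answer: 00001 (1)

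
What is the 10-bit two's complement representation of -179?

1. Binary of +179:  0010110011
2. Invert bits:     1101001100
3. Add 1:           1101001101

Answer: 1101001101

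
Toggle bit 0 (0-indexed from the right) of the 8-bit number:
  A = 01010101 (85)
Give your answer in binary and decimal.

Mask = 1 << 0 = 00000001
Bit 0 of A is 1; XOR with the mask flips it to 0.
  01010101
^ 00000001
----------
  01010100

Answer: 01010100 (84)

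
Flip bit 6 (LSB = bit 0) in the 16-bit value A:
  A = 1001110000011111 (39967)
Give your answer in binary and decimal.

Mask = 1 << 6 = 0000000001000000
Bit 6 of A is 0; XOR with the mask flips it to 1.
  1001110000011111
^ 0000000001000000
------------------
  1001110001011111

Answer: 1001110001011111 (40031)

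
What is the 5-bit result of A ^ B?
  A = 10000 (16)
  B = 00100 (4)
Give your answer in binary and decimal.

Apply ^ to each column (1 where bits differ):
  10000
^ 00100
-------
  10100

Answer: 10100 (20)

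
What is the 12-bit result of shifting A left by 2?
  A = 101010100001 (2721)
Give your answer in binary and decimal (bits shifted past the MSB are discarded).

Shift left by 2: drop the top 2 bit(s), append 2 zero(s) on the right.
  101010100001  ->  discard [10], keep [1010100001], append 00
= 101010000100

Answer: 101010000100 (2692)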